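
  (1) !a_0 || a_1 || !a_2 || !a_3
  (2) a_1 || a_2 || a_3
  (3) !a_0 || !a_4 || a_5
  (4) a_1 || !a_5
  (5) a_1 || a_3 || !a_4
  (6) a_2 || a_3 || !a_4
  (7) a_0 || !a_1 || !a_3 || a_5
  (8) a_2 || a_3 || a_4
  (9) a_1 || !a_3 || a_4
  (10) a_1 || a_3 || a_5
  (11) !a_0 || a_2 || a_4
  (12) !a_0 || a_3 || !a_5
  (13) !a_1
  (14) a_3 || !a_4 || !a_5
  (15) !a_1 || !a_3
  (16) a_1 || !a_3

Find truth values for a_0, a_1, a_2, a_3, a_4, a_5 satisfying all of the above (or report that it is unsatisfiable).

Case a_1 = True:
  Clause (!a_1) is falsified — contradiction.
Case a_1 = False:
  (a_1 || !a_5) forces a_5 = False.
  (a_1 || a_3 || a_5) forces a_3 = True.
  Clause (a_1 || !a_3) is falsified — contradiction.
Both cases fail, so the formula is unsatisfiable.

No satisfying assignment exists.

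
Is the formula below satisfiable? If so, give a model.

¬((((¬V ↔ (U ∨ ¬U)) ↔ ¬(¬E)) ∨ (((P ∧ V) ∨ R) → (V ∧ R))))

V = True, P = True, U = False, R = False, E = True

  ¬((((¬V ↔ (U ∨ ¬U)) ↔ ¬(¬E)) ∨ (((P ∧ V) ∨ R) → (V ∧ R)))) = True
    ((¬V ↔ (U ∨ ¬U)) ↔ ¬(¬E)) ∨ (((P ∧ V) ∨ R) → (V ∧ R)) = False
      (¬V ↔ (U ∨ ¬U)) ↔ ¬(¬E) = False
        ¬V ↔ (U ∨ ¬U) = False
          ¬V = False
          U ∨ ¬U = True
            ¬U = True
        ¬(¬E) = True
          ¬E = False
      ((P ∧ V) ∨ R) → (V ∧ R) = False
        (P ∧ V) ∨ R = True
          P ∧ V = True
        V ∧ R = False
The formula evaluates to True.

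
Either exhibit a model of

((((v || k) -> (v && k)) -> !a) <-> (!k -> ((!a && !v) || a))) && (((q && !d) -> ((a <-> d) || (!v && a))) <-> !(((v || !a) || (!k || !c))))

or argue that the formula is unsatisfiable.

k: True, c: True, d: False, a: True, v: False, q: True

  (((v || k) -> (v && k)) -> !a) <-> (!k -> ((!a && !v) || a)) = True
    ((v || k) -> (v && k)) -> !a = True
      (v || k) -> (v && k) = False
        v || k = True
        v && k = False
      !a = False
    !k -> ((!a && !v) || a) = True
      !k = False
      (!a && !v) || a = True
        !a && !v = False
          !a = False
          !v = True
  ((q && !d) -> ((a <-> d) || (!v && a))) <-> !(((v || !a) || (!k || !c))) = True
    (q && !d) -> ((a <-> d) || (!v && a)) = True
      q && !d = True
        !d = True
      (a <-> d) || (!v && a) = True
        a <-> d = False
        !v && a = True
          !v = True
    !(((v || !a) || (!k || !c))) = True
      (v || !a) || (!k || !c) = False
        v || !a = False
          !a = False
        !k || !c = False
          !k = False
          !c = False
Both conjuncts True, so the formula holds.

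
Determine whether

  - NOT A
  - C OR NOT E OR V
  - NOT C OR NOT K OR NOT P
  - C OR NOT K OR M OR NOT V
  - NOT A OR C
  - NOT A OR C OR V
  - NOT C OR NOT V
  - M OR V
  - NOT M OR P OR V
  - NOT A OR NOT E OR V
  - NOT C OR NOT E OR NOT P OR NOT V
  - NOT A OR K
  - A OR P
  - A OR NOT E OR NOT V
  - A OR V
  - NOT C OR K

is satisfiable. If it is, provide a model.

K = False, C = False, P = True, V = True, E = False, A = False, M = True

Unit clause (NOT A) forces A = False.
In (A OR P) only P is left, so P = True.
In (A OR V) only V is left, so V = True.
In (NOT C OR NOT V) only NOT C is left, so C = False.
In (A OR NOT E OR NOT V) only NOT E is left, so E = False.
Set K = False.
Set M = True.
All clauses satisfied.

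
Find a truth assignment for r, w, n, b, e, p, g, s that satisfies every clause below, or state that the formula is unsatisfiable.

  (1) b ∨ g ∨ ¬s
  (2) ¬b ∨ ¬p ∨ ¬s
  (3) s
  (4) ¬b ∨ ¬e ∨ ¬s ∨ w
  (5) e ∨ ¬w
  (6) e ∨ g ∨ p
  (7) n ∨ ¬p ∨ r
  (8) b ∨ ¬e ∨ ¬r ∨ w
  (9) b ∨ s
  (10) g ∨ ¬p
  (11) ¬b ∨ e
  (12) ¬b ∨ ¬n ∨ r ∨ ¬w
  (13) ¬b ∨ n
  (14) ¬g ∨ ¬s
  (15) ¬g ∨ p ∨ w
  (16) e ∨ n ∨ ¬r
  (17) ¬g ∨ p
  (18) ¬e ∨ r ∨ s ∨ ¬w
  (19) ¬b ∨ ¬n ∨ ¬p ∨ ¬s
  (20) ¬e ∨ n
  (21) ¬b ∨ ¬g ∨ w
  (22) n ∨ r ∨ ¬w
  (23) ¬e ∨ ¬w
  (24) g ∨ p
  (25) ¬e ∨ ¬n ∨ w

No satisfying assignment exists.

Case s = True:
  (¬g ∨ ¬s) forces g = False.
  (b ∨ g ∨ ¬s) forces b = True.
  (¬b ∨ ¬p ∨ ¬s) forces p = False.
  Clause (g ∨ p) is falsified — contradiction.
Case s = False:
  Clause (s) is falsified — contradiction.
Both cases fail, so the formula is unsatisfiable.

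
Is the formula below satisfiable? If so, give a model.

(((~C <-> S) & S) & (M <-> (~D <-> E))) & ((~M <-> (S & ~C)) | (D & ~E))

M = False; E = False; C = False; S = True; D = False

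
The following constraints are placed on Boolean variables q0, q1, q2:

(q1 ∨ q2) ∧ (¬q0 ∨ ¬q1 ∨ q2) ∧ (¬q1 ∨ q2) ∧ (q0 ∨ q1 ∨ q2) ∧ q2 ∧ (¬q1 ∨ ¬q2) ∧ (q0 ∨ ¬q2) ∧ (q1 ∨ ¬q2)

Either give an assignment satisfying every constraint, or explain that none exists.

Case q2 = True:
  (¬q1 ∨ ¬q2) forces q1 = False.
  Clause (q1 ∨ ¬q2) is falsified — contradiction.
Case q2 = False:
  Clause (q2) is falsified — contradiction.
Both cases fail, so the formula is unsatisfiable.

Unsatisfiable — no assignment works.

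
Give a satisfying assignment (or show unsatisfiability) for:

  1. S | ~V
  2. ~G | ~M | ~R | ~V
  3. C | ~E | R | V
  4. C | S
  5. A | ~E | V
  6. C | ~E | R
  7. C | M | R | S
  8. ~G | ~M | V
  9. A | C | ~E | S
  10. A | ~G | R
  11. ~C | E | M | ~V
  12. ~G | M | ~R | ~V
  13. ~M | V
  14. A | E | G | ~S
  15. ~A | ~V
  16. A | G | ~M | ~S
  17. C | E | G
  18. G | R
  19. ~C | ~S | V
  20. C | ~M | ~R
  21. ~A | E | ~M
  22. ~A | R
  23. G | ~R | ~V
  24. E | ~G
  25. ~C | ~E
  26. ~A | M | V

V = False, E = False, M = False, S = False, G = False, A = False, R = True, C = True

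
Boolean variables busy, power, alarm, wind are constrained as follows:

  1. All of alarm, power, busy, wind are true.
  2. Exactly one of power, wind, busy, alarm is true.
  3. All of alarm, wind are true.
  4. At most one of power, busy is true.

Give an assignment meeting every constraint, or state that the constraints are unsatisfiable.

Case busy = True:
  (1) forces alarm = True.
  Constraint (2) is violated (busy=T, alarm=T) — contradiction.
Case busy = False:
  Constraint (1) is violated (busy=F) — contradiction.
Both cases fail — unsatisfiable.

No satisfying assignment exists.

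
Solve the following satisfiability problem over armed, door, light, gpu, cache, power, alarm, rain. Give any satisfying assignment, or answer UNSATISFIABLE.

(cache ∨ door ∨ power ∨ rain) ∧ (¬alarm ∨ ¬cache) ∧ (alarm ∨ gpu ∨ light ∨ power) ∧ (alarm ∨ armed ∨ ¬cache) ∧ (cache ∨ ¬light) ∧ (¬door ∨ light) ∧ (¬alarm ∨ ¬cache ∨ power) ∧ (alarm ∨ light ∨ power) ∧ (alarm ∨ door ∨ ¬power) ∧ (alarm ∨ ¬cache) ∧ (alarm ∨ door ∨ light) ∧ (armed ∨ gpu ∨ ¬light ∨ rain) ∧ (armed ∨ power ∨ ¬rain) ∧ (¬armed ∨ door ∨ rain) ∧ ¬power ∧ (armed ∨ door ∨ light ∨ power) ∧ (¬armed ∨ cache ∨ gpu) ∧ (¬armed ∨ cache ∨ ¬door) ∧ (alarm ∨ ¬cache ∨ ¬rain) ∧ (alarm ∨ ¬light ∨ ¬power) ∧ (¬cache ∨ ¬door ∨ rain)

armed = True; door = False; light = False; gpu = True; cache = False; power = False; alarm = True; rain = True

Unit clause (¬power) forces power = False.
Set armed = True.
Try door = True:
  (¬door ∨ light) forces light = True.
  (cache ∨ ¬light) forces cache = True.
  (¬alarm ∨ ¬cache) forces alarm = False.
  clause (alarm ∨ ¬cache) is falsified — backtrack.
So door = False.
  then (¬armed ∨ door ∨ rain) forces rain = True.
Set light = False.
  then (alarm ∨ light ∨ power) forces alarm = True.
  then (¬alarm ∨ ¬cache) forces cache = False.
  then (¬armed ∨ cache ∨ gpu) forces gpu = True.
All clauses satisfied.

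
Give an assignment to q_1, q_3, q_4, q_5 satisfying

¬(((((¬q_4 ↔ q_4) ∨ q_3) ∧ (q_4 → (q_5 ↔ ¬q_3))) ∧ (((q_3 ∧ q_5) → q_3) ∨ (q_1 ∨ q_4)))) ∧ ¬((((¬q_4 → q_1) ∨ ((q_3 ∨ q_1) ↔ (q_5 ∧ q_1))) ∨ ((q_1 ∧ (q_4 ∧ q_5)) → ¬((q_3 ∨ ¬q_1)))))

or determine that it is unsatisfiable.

The conjunct ¬((((¬q_4 → q_1) ∨ ((q_3 ∨ q_1) ↔ (q_5 ∧ q_1))) ∨ ((q_1 ∧ (q_4 ∧ q_5)) → ¬((q_3 ∨ ¬q_1))))) is unsatisfiable on its own:
  q_1 = True: this becomes ¬((True ∨ ((q_4 ∧ q_5) → ¬q_3))) = False.
  q_1 = False: this becomes ¬(((q_4 ∨ ¬q_3) ∨ True)) = False.
So the whole conjunction is unsatisfiable.

No satisfying assignment exists.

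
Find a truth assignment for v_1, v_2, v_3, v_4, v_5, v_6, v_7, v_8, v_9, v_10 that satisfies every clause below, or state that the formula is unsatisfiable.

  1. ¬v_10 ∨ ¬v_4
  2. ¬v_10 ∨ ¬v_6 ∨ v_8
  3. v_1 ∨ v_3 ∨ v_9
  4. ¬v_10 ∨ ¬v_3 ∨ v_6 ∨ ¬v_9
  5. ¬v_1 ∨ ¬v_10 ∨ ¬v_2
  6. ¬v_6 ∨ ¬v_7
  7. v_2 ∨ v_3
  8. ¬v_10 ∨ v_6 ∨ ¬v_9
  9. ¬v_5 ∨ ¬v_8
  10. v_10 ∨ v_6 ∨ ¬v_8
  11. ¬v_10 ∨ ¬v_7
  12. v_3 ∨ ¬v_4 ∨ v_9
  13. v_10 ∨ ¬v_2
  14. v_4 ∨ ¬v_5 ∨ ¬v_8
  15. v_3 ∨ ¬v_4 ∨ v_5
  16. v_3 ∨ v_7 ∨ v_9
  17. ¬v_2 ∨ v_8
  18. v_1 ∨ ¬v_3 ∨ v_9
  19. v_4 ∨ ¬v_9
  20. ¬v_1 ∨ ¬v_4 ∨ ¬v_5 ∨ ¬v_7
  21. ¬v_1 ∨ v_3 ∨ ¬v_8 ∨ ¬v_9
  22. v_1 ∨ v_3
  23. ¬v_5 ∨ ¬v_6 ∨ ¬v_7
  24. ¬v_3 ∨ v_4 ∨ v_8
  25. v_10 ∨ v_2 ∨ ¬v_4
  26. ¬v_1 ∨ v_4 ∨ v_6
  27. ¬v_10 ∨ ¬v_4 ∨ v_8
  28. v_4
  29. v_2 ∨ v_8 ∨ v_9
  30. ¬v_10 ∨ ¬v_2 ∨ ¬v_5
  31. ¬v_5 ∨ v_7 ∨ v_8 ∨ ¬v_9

UNSATISFIABLE

Case v_4 = True:
  (¬v_10 ∨ ¬v_4) forces v_10 = False.
  (v_10 ∨ ¬v_2) forces v_2 = False.
  Clause (v_10 ∨ v_2 ∨ ¬v_4) is falsified — contradiction.
Case v_4 = False:
  Clause (v_4) is falsified — contradiction.
Both cases fail, so the formula is unsatisfiable.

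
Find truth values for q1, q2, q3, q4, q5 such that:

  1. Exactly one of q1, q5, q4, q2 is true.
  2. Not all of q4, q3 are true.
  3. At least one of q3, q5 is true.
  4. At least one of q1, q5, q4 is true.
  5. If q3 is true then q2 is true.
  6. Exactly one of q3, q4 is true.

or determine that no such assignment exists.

Case q3 = True:
  (2) with q3=T forces q4 = False.
  (5) with q3=T forces q2 = True.
  (1) with q2=T forces q1 = False.
  (1) with q2=T forces q5 = False.
  Constraint (4) is violated (q1=F, q5=F, q4=F) — contradiction.
Case q3 = False:
  (3) with q3=F forces q5 = True.
  (1) with q5=T forces q1 = False.
  (1) with q5=T forces q4 = False.
  Constraint (6) is violated (q3=F, q4=F) — contradiction.
Both cases fail — unsatisfiable.

The formula is unsatisfiable.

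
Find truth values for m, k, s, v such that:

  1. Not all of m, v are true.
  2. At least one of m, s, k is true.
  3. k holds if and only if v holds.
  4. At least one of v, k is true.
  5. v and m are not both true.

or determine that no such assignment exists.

m = False, k = True, s = False, v = True

  (1) {m, v}: 1/2 true — not all ✓
  (2) {m, s, k}: 1 true — at least one ✓
  (3) k=T, v=T — same ✓
  (4) {v, k}: 2 true — at least one ✓
  (5) v=T, m=F — not both ✓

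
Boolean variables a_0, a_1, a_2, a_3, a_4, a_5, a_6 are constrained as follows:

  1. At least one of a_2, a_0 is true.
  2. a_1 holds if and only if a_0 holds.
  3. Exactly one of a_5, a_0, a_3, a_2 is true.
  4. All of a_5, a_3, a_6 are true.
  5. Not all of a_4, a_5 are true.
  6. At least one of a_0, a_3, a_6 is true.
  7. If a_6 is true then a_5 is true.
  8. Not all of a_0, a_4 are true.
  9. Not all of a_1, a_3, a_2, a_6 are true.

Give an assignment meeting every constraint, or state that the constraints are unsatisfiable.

Case a_3 = True:
  (3) with a_3=T forces a_5 = False.
  Constraint (4) is violated (a_5=F) — contradiction.
Case a_3 = False:
  Constraint (4) is violated (a_3=F) — contradiction.
Both cases fail — unsatisfiable.

UNSATISFIABLE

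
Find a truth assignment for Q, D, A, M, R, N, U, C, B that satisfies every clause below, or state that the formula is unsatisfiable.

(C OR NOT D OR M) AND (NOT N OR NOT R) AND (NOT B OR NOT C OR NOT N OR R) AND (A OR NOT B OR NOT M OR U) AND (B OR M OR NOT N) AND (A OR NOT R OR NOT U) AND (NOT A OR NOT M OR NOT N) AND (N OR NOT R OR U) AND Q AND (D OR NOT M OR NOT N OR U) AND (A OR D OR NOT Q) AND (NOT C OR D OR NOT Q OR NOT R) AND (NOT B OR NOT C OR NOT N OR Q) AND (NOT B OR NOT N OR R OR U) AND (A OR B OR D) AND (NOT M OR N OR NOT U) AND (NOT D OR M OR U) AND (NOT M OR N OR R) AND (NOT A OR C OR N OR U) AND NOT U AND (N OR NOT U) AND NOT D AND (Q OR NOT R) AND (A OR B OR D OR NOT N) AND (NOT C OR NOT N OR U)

Unit clause (Q) forces Q = True.
Unit clause (NOT U) forces U = False.
Unit clause (NOT D) forces D = False.
In (A OR D OR NOT Q) only A is left, so A = True.
Try M = True:
  (NOT A OR NOT M OR NOT N) forces N = False.
  (N OR NOT R OR U) forces R = False.
  clause (NOT M OR N OR R) is falsified — backtrack.
So M = False.
Set R = False.
Set N = False.
  then (NOT A OR C OR N OR U) forces C = True.
Set B = False.
All clauses satisfied.

Q: True, D: False, A: True, M: False, R: False, N: False, U: False, C: True, B: False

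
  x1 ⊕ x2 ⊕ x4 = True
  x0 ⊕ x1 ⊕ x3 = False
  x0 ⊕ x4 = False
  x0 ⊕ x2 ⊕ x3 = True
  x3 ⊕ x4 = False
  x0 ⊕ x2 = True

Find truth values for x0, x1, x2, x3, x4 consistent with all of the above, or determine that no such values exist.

x0: False, x1: False, x2: True, x3: False, x4: False

x1 ⊕ x2 ⊕ x4 = F ⊕ T ⊕ F = True ✓
x0 ⊕ x1 ⊕ x3 = F ⊕ F ⊕ F = False ✓
x0 ⊕ x4 = F ⊕ F = False ✓
x0 ⊕ x2 ⊕ x3 = F ⊕ T ⊕ F = True ✓
x3 ⊕ x4 = F ⊕ F = False ✓
x0 ⊕ x2 = F ⊕ T = True ✓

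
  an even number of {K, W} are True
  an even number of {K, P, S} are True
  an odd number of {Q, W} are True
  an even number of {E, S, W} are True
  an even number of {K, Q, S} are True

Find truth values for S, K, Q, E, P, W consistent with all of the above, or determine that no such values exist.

S = True; K = True; Q = False; E = False; P = False; W = True

{K, W}: 2 true → even ✓
{K, P, S}: 2 true → even ✓
{Q, W}: 1 true → odd ✓
{E, S, W}: 2 true → even ✓
{K, Q, S}: 2 true → even ✓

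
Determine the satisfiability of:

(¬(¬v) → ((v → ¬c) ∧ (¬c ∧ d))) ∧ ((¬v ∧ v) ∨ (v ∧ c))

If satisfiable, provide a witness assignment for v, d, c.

The formula is unsatisfiable.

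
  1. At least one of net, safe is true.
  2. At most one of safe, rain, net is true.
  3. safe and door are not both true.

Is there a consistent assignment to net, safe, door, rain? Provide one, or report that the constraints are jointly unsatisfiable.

net = True, safe = False, door = True, rain = False

  (1) {net, safe}: 1 true — at least one ✓
  (2) {safe, rain, net}: 1 true — at most one ✓
  (3) safe=F, door=T — not both ✓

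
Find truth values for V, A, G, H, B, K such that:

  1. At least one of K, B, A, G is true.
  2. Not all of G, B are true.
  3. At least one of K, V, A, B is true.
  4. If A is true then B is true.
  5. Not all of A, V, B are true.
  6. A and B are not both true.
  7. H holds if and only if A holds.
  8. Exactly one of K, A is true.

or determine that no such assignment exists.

V=T, A=F, G=T, H=F, B=F, K=T

  (1) {K, B, A, G}: 2 true — at least one ✓
  (2) {G, B}: 1/2 true — not all ✓
  (3) {K, V, A, B}: 2 true — at least one ✓
  (4) A=F ⇒ B: vacuous ✓
  (5) {A, V, B}: 1/3 true — not all ✓
  (6) A=F, B=F — not both ✓
  (7) H=F, A=F — same ✓
  (8) {K, A}: 1 true — exactly one ✓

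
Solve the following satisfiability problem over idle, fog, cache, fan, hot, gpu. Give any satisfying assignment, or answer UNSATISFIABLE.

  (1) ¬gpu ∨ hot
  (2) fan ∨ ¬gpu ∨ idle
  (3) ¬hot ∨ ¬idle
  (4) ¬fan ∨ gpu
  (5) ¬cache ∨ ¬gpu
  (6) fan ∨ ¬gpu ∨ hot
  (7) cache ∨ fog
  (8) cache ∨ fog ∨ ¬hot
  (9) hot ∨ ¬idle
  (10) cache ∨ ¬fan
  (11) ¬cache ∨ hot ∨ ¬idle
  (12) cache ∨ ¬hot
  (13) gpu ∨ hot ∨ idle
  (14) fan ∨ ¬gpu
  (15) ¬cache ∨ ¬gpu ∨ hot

idle = False; fog = True; cache = True; fan = False; hot = True; gpu = False

Try idle = True:
  (¬hot ∨ ¬idle) forces hot = False.
  clause (hot ∨ ¬idle) is falsified — backtrack.
So idle = False.
Set fog = True.
Set cache = True.
  then (¬cache ∨ ¬gpu) forces gpu = False.
  then (gpu ∨ hot ∨ idle) forces hot = True.
  then (¬fan ∨ gpu) forces fan = False.
All clauses satisfied.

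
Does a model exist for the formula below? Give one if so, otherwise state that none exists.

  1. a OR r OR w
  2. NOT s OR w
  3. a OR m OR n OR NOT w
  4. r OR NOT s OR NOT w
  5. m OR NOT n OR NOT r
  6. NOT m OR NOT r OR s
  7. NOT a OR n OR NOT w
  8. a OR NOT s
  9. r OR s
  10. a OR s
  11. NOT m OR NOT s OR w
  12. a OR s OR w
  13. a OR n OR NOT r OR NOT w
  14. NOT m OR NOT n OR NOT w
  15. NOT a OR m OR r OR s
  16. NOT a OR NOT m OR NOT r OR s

m=F, n=F, w=F, r=T, s=F, a=T

Set m = False.
Try n = True:
  (m OR NOT n OR NOT r) forces r = False.
  (r OR s) forces s = True.
  (NOT s OR w) forces w = True.
  clause (r OR NOT s OR NOT w) is falsified — backtrack.
So n = False.
Set w = False.
  then (NOT s OR w) forces s = False.
  then (r OR s) forces r = True.
  then (a OR s) forces a = True.
All clauses satisfied.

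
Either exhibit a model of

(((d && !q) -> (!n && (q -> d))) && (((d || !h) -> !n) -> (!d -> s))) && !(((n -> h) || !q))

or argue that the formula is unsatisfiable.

q: True; h: False; d: False; n: True; s: False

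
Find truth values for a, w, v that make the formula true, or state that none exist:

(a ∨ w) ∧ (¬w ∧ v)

a = True, w = False, v = True

  a ∨ w = True
  ¬w ∧ v = True
    ¬w = True
Both conjuncts True, so the formula holds.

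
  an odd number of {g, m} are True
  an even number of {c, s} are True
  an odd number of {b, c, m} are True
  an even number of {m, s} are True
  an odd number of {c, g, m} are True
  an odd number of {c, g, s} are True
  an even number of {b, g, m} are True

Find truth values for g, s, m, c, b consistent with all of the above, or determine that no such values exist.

g: True, s: False, m: False, c: False, b: True

{g, m}: 1 true → odd ✓
{c, s}: 0 true → even ✓
{b, c, m}: 1 true → odd ✓
{m, s}: 0 true → even ✓
{c, g, m}: 1 true → odd ✓
{c, g, s}: 1 true → odd ✓
{b, g, m}: 2 true → even ✓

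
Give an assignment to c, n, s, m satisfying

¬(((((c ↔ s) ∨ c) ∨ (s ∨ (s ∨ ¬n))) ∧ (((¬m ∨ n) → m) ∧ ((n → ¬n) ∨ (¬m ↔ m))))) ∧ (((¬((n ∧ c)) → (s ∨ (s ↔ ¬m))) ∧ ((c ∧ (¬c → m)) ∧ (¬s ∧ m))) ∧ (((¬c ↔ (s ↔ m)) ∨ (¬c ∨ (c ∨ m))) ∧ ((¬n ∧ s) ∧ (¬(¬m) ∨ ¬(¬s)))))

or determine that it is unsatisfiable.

The formula is unsatisfiable.

Case s = True: the conjunct ¬s is False.
Case s = False: the conjunct s is False.
Both cases fail — unsatisfiable.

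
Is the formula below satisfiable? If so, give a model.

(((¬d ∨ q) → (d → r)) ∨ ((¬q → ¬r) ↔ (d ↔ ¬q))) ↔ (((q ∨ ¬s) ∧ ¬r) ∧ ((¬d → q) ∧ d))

r: False; d: True; s: False; q: False

  (((¬d ∨ q) → (d → r)) ∨ ((¬q → ¬r) ↔ (d ↔ ¬q))) ↔ (((q ∨ ¬s) ∧ ¬r) ∧ ((¬d → q) ∧ d)) = True
    ((¬d ∨ q) → (d → r)) ∨ ((¬q → ¬r) ↔ (d ↔ ¬q)) = True
      (¬d ∨ q) → (d → r) = True
        ¬d ∨ q = False
          ¬d = False
        d → r = False
      (¬q → ¬r) ↔ (d ↔ ¬q) = True
        ¬q → ¬r = True
          ¬q = True
          ¬r = True
        d ↔ ¬q = True
          ¬q = True
    ((q ∨ ¬s) ∧ ¬r) ∧ ((¬d → q) ∧ d) = True
      (q ∨ ¬s) ∧ ¬r = True
        q ∨ ¬s = True
          ¬s = True
        ¬r = True
      (¬d → q) ∧ d = True
        ¬d → q = True
          ¬d = False
The formula evaluates to True.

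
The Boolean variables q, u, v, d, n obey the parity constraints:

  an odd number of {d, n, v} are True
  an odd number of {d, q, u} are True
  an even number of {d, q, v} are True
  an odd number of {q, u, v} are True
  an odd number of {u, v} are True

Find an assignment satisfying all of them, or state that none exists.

q=F, u=F, v=T, d=T, n=T

{d, n, v}: 3 true → odd ✓
{d, q, u}: 1 true → odd ✓
{d, q, v}: 2 true → even ✓
{q, u, v}: 1 true → odd ✓
{u, v}: 1 true → odd ✓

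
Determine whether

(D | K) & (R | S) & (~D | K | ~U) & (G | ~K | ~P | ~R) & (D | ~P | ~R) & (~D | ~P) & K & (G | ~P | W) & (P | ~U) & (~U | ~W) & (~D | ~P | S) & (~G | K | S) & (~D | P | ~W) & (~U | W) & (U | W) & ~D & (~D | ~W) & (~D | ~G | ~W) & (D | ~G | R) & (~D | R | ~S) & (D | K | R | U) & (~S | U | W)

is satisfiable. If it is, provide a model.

K=T; P=T; S=T; U=F; W=T; R=F; D=F; G=F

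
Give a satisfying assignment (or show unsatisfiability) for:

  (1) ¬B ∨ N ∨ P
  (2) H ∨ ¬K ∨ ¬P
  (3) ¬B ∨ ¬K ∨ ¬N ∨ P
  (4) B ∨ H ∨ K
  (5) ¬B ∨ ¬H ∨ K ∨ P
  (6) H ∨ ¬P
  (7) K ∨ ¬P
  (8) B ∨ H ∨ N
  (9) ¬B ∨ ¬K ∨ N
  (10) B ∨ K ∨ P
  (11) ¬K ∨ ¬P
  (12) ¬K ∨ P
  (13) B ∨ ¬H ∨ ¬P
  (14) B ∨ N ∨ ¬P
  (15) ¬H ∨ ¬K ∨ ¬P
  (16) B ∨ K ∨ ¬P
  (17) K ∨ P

Unsatisfiable — no assignment works.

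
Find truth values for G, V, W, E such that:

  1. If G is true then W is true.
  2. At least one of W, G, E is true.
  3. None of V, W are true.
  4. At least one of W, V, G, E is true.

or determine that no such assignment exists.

G = False, V = False, W = False, E = True

  (1) G=F ⇒ W: vacuous ✓
  (2) {W, G, E}: 1 true — at least one ✓
  (3) {V, W}: 0 true — none ✓
  (4) {W, V, G, E}: 1 true — at least one ✓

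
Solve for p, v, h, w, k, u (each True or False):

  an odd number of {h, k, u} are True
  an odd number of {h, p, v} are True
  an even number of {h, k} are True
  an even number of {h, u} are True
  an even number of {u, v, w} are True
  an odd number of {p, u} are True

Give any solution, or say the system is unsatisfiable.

p = False, v = False, h = True, w = True, k = True, u = True

{h, k, u}: 3 true → odd ✓
{h, p, v}: 1 true → odd ✓
{h, k}: 2 true → even ✓
{h, u}: 2 true → even ✓
{u, v, w}: 2 true → even ✓
{p, u}: 1 true → odd ✓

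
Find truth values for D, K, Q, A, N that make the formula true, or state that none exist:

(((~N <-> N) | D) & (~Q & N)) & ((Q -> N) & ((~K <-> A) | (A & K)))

D = True, K = True, Q = False, A = True, N = True

  ((~N <-> N) | D) & (~Q & N) = True
    (~N <-> N) | D = True
      ~N <-> N = False
        ~N = False
    ~Q & N = True
      ~Q = True
  (Q -> N) & ((~K <-> A) | (A & K)) = True
    Q -> N = True
    (~K <-> A) | (A & K) = True
      ~K <-> A = False
        ~K = False
      A & K = True
Both conjuncts True, so the formula holds.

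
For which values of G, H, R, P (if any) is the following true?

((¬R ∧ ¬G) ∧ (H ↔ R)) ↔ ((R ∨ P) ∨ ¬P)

G: False; H: False; R: False; P: True

  ((¬R ∧ ¬G) ∧ (H ↔ R)) ↔ ((R ∨ P) ∨ ¬P) = True
    (¬R ∧ ¬G) ∧ (H ↔ R) = True
      ¬R ∧ ¬G = True
        ¬R = True
        ¬G = True
      H ↔ R = True
    (R ∨ P) ∨ ¬P = True
      R ∨ P = True
      ¬P = False
The formula evaluates to True.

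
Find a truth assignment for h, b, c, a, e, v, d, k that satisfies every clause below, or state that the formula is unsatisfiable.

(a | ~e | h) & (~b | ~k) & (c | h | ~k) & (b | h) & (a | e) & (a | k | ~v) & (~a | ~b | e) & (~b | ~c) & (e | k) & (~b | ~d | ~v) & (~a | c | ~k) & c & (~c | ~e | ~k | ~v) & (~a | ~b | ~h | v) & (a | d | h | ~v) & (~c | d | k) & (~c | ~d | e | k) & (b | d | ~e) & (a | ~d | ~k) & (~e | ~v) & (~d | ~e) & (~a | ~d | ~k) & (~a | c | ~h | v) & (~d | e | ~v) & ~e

Unit clause (c) forces c = True.
Unit clause (~e) forces e = False.
In (a | e) only a is left, so a = True.
In (~a | ~b | e) only ~b is left, so b = False.
In (e | k) only k is left, so k = True.
In (~a | ~d | ~k) only ~d is left, so d = False.
In (b | h) only h is left, so h = True.
Set v = False.
All clauses satisfied.

h = True; b = False; c = True; a = True; e = False; v = False; d = False; k = True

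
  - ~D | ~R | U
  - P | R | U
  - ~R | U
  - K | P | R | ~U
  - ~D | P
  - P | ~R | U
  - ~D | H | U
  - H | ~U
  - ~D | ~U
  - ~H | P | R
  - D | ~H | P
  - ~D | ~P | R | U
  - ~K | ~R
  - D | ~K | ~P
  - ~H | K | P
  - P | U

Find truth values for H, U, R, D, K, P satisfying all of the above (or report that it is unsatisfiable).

Set H = False.
  then (H | ~U) forces U = False.
  then (P | U) forces P = True.
  then (~R | U) forces R = False.
  then (~D | H | U) forces D = False.
  then (D | ~K | ~P) forces K = False.
All clauses satisfied.

H=F, U=F, R=F, D=F, K=F, P=T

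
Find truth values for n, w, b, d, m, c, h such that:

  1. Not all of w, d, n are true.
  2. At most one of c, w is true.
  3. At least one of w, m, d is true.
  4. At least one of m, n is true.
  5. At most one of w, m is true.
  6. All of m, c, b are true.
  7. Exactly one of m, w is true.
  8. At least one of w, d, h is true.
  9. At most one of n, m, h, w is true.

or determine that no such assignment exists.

n = False, w = False, b = True, d = True, m = True, c = True, h = False

  (1) {w, d, n}: 1/3 true — not all ✓
  (2) {c, w}: 1 true — at most one ✓
  (3) {w, m, d}: 2 true — at least one ✓
  (4) {m, n}: 1 true — at least one ✓
  (5) {w, m}: 1 true — at most one ✓
  (6) {m, c, b}: all 3 true ✓
  (7) {m, w}: 1 true — exactly one ✓
  (8) {w, d, h}: 1 true — at least one ✓
  (9) {n, m, h, w}: 1 true — at most one ✓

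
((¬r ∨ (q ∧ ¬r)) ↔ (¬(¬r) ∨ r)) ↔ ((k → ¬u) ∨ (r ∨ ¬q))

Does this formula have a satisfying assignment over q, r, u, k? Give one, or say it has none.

q=T, r=F, u=T, k=T

  ((¬r ∨ (q ∧ ¬r)) ↔ (¬(¬r) ∨ r)) ↔ ((k → ¬u) ∨ (r ∨ ¬q)) = True
    (¬r ∨ (q ∧ ¬r)) ↔ (¬(¬r) ∨ r) = False
      ¬r ∨ (q ∧ ¬r) = True
        ¬r = True
        q ∧ ¬r = True
          ¬r = True
      ¬(¬r) ∨ r = False
        ¬(¬r) = False
          ¬r = True
    (k → ¬u) ∨ (r ∨ ¬q) = False
      k → ¬u = False
        ¬u = False
      r ∨ ¬q = False
        ¬q = False
The formula evaluates to True.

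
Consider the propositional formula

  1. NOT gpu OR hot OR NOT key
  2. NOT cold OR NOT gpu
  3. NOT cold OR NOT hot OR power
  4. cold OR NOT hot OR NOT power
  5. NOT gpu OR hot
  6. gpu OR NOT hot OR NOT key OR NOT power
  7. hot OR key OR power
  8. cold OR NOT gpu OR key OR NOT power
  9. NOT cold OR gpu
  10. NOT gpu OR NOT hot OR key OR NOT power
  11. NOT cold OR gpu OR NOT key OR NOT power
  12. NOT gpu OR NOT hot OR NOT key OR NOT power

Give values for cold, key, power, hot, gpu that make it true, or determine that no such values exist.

cold=F, key=T, power=F, hot=T, gpu=F

Try cold = True:
  (NOT cold OR NOT gpu) forces gpu = False.
  clause (NOT cold OR gpu) is falsified — backtrack.
So cold = False.
Set key = True.
Set power = False.
Set hot = True.
Set gpu = False.
All clauses satisfied.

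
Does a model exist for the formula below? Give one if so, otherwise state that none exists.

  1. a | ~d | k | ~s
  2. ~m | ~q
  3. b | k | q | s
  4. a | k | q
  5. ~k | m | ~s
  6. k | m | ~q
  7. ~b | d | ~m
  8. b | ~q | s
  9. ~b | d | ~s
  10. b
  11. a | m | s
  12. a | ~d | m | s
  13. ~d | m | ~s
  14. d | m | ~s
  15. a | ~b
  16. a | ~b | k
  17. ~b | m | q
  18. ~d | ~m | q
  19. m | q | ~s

s=F; a=T; k=T; q=T; m=F; d=T; b=T

Unit clause (b) forces b = True.
In (a | ~b) only a is left, so a = True.
Set s = False.
Set k = True.
Set q = True.
  then (~m | ~q) forces m = False.
Set d = True.
All clauses satisfied.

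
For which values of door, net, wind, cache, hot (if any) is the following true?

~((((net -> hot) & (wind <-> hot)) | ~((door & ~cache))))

door=T, net=T, wind=T, cache=F, hot=F

  ~((((net -> hot) & (wind <-> hot)) | ~((door & ~cache)))) = True
    ((net -> hot) & (wind <-> hot)) | ~((door & ~cache)) = False
      (net -> hot) & (wind <-> hot) = False
        net -> hot = False
        wind <-> hot = False
      ~((door & ~cache)) = False
        door & ~cache = True
          ~cache = True
The formula evaluates to True.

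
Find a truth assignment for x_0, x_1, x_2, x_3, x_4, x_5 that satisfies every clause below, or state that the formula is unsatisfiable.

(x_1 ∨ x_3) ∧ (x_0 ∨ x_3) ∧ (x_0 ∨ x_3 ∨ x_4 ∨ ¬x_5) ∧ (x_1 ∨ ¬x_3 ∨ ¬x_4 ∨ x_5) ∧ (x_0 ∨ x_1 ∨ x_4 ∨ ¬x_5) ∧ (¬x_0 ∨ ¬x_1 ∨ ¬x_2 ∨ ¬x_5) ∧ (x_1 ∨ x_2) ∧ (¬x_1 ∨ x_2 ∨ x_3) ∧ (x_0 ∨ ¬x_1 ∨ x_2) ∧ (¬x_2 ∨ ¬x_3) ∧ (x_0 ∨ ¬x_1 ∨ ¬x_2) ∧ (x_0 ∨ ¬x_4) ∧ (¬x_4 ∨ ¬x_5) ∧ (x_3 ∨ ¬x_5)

x_0: True, x_1: True, x_2: False, x_3: True, x_4: True, x_5: False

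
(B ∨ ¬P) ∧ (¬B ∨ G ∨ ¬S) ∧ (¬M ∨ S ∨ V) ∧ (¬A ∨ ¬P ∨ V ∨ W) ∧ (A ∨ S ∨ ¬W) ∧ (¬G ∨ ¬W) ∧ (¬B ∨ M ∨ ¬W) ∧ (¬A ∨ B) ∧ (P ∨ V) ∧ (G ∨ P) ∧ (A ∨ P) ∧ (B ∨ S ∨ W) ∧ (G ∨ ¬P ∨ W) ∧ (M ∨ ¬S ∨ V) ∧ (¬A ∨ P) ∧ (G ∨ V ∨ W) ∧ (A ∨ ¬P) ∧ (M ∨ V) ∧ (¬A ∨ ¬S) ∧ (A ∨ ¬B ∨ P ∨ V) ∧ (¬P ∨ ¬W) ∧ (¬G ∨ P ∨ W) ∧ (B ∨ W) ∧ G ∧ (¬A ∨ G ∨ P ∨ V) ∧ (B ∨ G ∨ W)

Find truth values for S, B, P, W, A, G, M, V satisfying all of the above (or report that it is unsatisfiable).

S=F, B=T, P=T, W=F, A=T, G=T, M=F, V=T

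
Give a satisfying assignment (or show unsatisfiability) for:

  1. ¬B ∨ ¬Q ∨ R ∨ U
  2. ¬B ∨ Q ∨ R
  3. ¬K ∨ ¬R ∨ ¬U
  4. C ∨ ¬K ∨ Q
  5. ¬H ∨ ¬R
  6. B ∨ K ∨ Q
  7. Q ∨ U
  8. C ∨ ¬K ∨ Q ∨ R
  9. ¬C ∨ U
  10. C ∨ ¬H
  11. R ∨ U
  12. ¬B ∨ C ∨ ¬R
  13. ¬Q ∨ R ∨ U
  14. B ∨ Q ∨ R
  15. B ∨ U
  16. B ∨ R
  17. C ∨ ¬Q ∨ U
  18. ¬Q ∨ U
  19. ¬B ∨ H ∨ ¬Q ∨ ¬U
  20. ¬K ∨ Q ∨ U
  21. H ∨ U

U=T, Q=F, R=T, K=F, B=T, H=F, C=T

Set U = True.
Set Q = False.
Try R = False:
  (¬B ∨ Q ∨ R) forces B = False.
  clause (B ∨ Q ∨ R) is falsified — backtrack.
So R = True.
  then (¬K ∨ ¬R ∨ ¬U) forces K = False.
  then (¬H ∨ ¬R) forces H = False.
  then (B ∨ K ∨ Q) forces B = True.
  then (¬B ∨ C ∨ ¬R) forces C = True.
All clauses satisfied.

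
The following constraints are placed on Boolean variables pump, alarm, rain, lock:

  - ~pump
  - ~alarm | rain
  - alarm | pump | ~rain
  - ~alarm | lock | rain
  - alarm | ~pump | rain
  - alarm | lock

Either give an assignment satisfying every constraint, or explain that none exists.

pump = False, alarm = False, rain = False, lock = True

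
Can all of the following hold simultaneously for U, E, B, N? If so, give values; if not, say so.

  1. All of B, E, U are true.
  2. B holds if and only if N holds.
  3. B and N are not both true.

UNSATISFIABLE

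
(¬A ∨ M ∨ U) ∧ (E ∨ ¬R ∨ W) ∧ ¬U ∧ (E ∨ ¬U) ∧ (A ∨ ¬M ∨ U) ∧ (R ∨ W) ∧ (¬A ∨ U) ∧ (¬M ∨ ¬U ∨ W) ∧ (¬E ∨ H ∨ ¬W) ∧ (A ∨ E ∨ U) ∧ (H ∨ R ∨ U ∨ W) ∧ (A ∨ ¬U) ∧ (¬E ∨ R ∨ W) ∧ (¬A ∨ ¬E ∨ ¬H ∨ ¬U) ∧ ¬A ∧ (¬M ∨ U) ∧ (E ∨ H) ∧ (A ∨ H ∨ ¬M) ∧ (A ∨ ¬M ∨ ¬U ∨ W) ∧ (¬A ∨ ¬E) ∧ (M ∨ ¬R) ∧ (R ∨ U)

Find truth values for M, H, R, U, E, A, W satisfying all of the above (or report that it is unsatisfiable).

UNSATISFIABLE

Case R = True:
  (¬U) forces U = False.
  (¬A ∨ U) forces A = False.
  (A ∨ ¬M ∨ U) forces M = False.
  Clause (M ∨ ¬R) is falsified — contradiction.
Case R = False:
  (¬U) forces U = False.
  Clause (R ∨ U) is falsified — contradiction.
Both cases fail, so the formula is unsatisfiable.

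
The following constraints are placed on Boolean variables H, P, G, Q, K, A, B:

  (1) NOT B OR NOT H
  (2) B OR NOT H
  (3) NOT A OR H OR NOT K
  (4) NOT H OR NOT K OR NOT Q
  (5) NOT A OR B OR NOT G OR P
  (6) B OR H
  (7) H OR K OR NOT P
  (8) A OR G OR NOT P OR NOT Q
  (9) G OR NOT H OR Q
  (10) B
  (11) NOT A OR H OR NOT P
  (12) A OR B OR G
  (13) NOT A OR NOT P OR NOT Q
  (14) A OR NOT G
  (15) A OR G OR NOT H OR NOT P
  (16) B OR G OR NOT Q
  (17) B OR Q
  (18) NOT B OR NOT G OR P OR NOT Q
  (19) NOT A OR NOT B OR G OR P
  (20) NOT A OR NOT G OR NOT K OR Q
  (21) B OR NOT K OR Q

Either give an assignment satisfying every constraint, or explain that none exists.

H = False; P = True; G = False; Q = False; K = True; A = False; B = True

Unit clause (B) forces B = True.
In (NOT B OR NOT H) only NOT H is left, so H = False.
Set P = True.
  then (H OR K OR NOT P) forces K = True.
  then (NOT A OR H OR NOT P) forces A = False.
  then (A OR NOT G) forces G = False.
  then (A OR G OR NOT P OR NOT Q) forces Q = False.
All clauses satisfied.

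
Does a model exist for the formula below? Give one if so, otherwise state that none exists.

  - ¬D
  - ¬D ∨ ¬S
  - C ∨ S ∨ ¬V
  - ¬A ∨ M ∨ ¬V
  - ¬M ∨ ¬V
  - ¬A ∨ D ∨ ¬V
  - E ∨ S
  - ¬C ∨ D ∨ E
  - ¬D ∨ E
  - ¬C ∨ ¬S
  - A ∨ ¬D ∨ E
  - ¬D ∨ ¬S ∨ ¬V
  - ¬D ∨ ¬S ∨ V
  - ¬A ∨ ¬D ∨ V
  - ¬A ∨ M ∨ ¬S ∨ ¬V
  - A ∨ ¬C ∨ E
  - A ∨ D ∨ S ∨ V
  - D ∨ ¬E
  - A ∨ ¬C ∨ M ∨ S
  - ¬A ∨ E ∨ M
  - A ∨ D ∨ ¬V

Unit clause (¬D) forces D = False.
In (D ∨ ¬E) only ¬E is left, so E = False.
In (E ∨ S) only S is left, so S = True.
In (¬C ∨ D ∨ E) only ¬C is left, so C = False.
Try V = True:
  (¬M ∨ ¬V) forces M = False.
  (¬A ∨ M ∨ ¬V) forces A = False.
  clause (A ∨ D ∨ ¬V) is falsified — backtrack.
So V = False.
Set A = True.
  then (¬A ∨ E ∨ M) forces M = True.
All clauses satisfied.

V: False; C: False; D: False; E: False; S: True; A: True; M: True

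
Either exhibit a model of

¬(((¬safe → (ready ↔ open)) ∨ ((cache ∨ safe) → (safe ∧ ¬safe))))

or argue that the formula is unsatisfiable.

safe=F, open=T, cache=T, ready=F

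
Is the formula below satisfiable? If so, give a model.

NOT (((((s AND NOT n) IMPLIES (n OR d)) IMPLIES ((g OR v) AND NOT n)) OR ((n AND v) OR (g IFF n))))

s=T, g=F, v=F, d=F, n=T

  NOT (((((s AND NOT n) IMPLIES (n OR d)) IMPLIES ((g OR v) AND NOT n)) OR ((n AND v) OR (g IFF n)))) = True
    (((s AND NOT n) IMPLIES (n OR d)) IMPLIES ((g OR v) AND NOT n)) OR ((n AND v) OR (g IFF n)) = False
      ((s AND NOT n) IMPLIES (n OR d)) IMPLIES ((g OR v) AND NOT n) = False
        (s AND NOT n) IMPLIES (n OR d) = True
          s AND NOT n = False
            NOT n = False
          n OR d = True
        (g OR v) AND NOT n = False
          g OR v = False
          NOT n = False
      (n AND v) OR (g IFF n) = False
        n AND v = False
        g IFF n = False
The formula evaluates to True.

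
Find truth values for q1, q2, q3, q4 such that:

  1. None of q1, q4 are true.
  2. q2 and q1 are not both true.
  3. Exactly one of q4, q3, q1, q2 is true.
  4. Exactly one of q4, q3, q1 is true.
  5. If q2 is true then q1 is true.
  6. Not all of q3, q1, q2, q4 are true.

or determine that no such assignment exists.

q1: False, q2: False, q3: True, q4: False

  (1) {q1, q4}: 0 true — none ✓
  (2) q2=F, q1=F — not both ✓
  (3) {q4, q3, q1, q2}: 1 true — exactly one ✓
  (4) {q4, q3, q1}: 1 true — exactly one ✓
  (5) q2=F ⇒ q1: vacuous ✓
  (6) {q3, q1, q2, q4}: 1/4 true — not all ✓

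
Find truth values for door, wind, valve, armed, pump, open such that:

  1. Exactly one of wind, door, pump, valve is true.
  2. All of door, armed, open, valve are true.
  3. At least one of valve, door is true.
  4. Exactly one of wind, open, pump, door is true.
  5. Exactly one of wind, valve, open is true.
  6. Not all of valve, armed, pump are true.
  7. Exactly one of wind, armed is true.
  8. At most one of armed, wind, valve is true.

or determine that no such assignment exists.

Case open = True:
  (2) forces door = True.
  Constraint (4) is violated (open=T, door=T) — contradiction.
Case open = False:
  Constraint (2) is violated (open=F) — contradiction.
Both cases fail — unsatisfiable.

UNSATISFIABLE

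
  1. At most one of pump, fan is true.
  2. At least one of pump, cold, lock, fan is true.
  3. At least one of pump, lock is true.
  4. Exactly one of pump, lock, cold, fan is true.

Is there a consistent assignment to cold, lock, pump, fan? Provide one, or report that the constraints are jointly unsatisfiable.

cold = False, lock = False, pump = True, fan = False

  (1) {pump, fan}: 1 true — at most one ✓
  (2) {pump, cold, lock, fan}: 1 true — at least one ✓
  (3) {pump, lock}: 1 true — at least one ✓
  (4) {pump, lock, cold, fan}: 1 true — exactly one ✓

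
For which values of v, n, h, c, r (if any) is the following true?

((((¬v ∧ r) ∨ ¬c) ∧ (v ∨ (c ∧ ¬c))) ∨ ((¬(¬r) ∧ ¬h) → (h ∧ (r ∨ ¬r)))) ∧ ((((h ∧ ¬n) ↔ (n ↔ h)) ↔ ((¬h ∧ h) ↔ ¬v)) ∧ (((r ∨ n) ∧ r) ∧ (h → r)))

v = False, n = True, h = True, c = False, r = True

  (((¬v ∧ r) ∨ ¬c) ∧ (v ∨ (c ∧ ¬c))) ∨ ((¬(¬r) ∧ ¬h) → (h ∧ (r ∨ ¬r))) = True
    ((¬v ∧ r) ∨ ¬c) ∧ (v ∨ (c ∧ ¬c)) = False
      (¬v ∧ r) ∨ ¬c = True
        ¬v ∧ r = True
          ¬v = True
        ¬c = True
      v ∨ (c ∧ ¬c) = False
        c ∧ ¬c = False
          ¬c = True
    (¬(¬r) ∧ ¬h) → (h ∧ (r ∨ ¬r)) = True
      ¬(¬r) ∧ ¬h = False
        ¬(¬r) = True
          ¬r = False
        ¬h = False
      h ∧ (r ∨ ¬r) = True
        r ∨ ¬r = True
          ¬r = False
  (((h ∧ ¬n) ↔ (n ↔ h)) ↔ ((¬h ∧ h) ↔ ¬v)) ∧ (((r ∨ n) ∧ r) ∧ (h → r)) = True
    ((h ∧ ¬n) ↔ (n ↔ h)) ↔ ((¬h ∧ h) ↔ ¬v) = True
      (h ∧ ¬n) ↔ (n ↔ h) = False
        h ∧ ¬n = False
          ¬n = False
        n ↔ h = True
      (¬h ∧ h) ↔ ¬v = False
        ¬h ∧ h = False
          ¬h = False
        ¬v = True
    ((r ∨ n) ∧ r) ∧ (h → r) = True
      (r ∨ n) ∧ r = True
        r ∨ n = True
      h → r = True
Both conjuncts True, so the formula holds.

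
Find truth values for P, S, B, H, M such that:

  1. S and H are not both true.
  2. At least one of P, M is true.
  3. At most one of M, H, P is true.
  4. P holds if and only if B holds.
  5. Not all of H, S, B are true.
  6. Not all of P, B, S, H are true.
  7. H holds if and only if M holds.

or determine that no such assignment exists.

P = True; S = True; B = True; H = False; M = False

  (1) S=T, H=F — not both ✓
  (2) {P, M}: 1 true — at least one ✓
  (3) {M, H, P}: 1 true — at most one ✓
  (4) P=T, B=T — same ✓
  (5) {H, S, B}: 2/3 true — not all ✓
  (6) {P, B, S, H}: 3/4 true — not all ✓
  (7) H=F, M=F — same ✓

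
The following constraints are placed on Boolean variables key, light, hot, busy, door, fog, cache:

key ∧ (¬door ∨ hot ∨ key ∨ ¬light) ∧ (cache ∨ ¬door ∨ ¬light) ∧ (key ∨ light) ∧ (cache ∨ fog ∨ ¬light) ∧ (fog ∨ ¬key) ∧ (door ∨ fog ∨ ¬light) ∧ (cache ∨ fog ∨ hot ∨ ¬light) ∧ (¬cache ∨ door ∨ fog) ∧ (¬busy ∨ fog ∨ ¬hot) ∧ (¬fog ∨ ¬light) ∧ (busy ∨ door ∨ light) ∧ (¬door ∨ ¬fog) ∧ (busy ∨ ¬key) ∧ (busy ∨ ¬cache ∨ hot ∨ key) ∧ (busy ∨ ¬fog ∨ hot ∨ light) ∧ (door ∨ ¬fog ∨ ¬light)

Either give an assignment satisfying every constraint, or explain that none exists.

key=T, light=F, hot=T, busy=T, door=F, fog=T, cache=F

Unit clause (key) forces key = True.
In (fog ∨ ¬key) only fog is left, so fog = True.
In (¬fog ∨ ¬light) only ¬light is left, so light = False.
In (¬door ∨ ¬fog) only ¬door is left, so door = False.
In (busy ∨ ¬key) only busy is left, so busy = True.
Set hot = True.
Set cache = False.
All clauses satisfied.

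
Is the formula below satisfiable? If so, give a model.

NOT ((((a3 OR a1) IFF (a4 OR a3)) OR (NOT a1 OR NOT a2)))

a1 = True; a2 = True; a3 = False; a4 = False

  NOT ((((a3 OR a1) IFF (a4 OR a3)) OR (NOT a1 OR NOT a2))) = True
    ((a3 OR a1) IFF (a4 OR a3)) OR (NOT a1 OR NOT a2) = False
      (a3 OR a1) IFF (a4 OR a3) = False
        a3 OR a1 = True
        a4 OR a3 = False
      NOT a1 OR NOT a2 = False
        NOT a1 = False
        NOT a2 = False
The formula evaluates to True.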